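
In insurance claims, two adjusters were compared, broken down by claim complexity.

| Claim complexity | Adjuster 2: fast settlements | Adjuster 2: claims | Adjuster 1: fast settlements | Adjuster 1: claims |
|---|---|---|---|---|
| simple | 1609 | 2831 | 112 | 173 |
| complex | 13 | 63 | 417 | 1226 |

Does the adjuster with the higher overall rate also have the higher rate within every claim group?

Simple: Adjuster 2 1609/2831 = 56.8%, Adjuster 1 112/173 = 64.7% → Adjuster 1
Complex: Adjuster 2 13/63 = 20.6%, Adjuster 1 417/1226 = 34.0% → Adjuster 1
Overall: Adjuster 2 1622/2894 = 56.0%, Adjuster 1 529/1399 = 37.8% → Adjuster 2
Adjuster 1 wins each claim group but Adjuster 2 wins overall — the comparison reverses. Adjuster 1's claims skew toward complex, which has a lower base rate.

No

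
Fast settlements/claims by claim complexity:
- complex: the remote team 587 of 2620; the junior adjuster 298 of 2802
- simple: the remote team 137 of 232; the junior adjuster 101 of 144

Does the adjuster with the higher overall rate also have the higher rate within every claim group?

Complex: the remote team 587/2620 = 22.4%, the junior adjuster 298/2802 = 10.6% → the remote team
Simple: the remote team 137/232 = 59.1%, the junior adjuster 101/144 = 70.1% → the junior adjuster
Overall: the remote team 724/2852 = 25.4%, the junior adjuster 399/2946 = 13.5% → the remote team
Neither sweeps: the remote team wins 1 of 2 groups, the junior adjuster wins 1. The remote team wins overall but not every group — no Simpson reversal.

No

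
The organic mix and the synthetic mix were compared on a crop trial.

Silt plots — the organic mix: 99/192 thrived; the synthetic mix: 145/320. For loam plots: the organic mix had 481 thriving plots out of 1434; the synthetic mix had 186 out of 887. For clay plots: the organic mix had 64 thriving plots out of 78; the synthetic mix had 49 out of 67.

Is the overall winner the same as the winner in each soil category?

Silt: the organic mix 99/192 = 51.6%, the synthetic mix 145/320 = 45.3% → the organic mix
Loam: the organic mix 481/1434 = 33.5%, the synthetic mix 186/887 = 21.0% → the organic mix
Clay: the organic mix 64/78 = 82.1%, the synthetic mix 49/67 = 73.1% → the organic mix
Overall: the organic mix 644/1704 = 37.8%, the synthetic mix 380/1274 = 29.8% → the organic mix
The organic mix wins overall and in every soil group — no reversal.

Yes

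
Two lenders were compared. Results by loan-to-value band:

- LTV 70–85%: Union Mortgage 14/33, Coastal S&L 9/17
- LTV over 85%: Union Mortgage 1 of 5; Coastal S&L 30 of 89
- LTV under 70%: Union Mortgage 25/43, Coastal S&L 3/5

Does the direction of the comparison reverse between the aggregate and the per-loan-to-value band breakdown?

Yes

LTV 70–85%: Union Mortgage 14/33 = 42.4%, Coastal S&L 9/17 = 52.9% → Coastal S&L
LTV over 85%: Union Mortgage 1/5 = 20.0%, Coastal S&L 30/89 = 33.7% → Coastal S&L
LTV under 70%: Union Mortgage 25/43 = 58.1%, Coastal S&L 3/5 = 60.0% → Coastal S&L
Overall: Union Mortgage 40/81 = 49.4%, Coastal S&L 42/111 = 37.8% → Union Mortgage
Coastal S&L wins each loan-to-value group but Union Mortgage wins overall — the comparison reverses. Coastal S&L's loans skew toward LTV over 85%, which has a lower base rate.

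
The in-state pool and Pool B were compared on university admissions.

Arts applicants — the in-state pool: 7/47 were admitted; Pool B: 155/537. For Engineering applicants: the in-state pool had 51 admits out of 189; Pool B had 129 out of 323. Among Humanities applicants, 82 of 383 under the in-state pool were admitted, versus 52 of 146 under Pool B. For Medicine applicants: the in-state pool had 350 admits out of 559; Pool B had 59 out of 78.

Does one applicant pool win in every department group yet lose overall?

Yes

Arts: the in-state pool 7/47 = 14.9%, Pool B 155/537 = 28.9% → Pool B
Engineering: the in-state pool 51/189 = 27.0%, Pool B 129/323 = 39.9% → Pool B
Humanities: the in-state pool 82/383 = 21.4%, Pool B 52/146 = 35.6% → Pool B
Medicine: the in-state pool 350/559 = 62.6%, Pool B 59/78 = 75.6% → Pool B
Overall: the in-state pool 490/1178 = 41.6%, Pool B 395/1084 = 36.4% → the in-state pool
Pool B wins each department group but the in-state pool wins overall — the comparison reverses. Pool B's applicants skew toward Arts, which has a lower base rate.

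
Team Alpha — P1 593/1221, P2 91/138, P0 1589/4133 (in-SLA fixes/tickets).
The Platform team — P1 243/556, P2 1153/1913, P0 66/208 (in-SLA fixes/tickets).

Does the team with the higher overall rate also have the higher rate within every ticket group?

P1: Team Alpha 593/1221 = 48.6%, the Platform team 243/556 = 43.7% → Team Alpha
P2: Team Alpha 91/138 = 65.9%, the Platform team 1153/1913 = 60.3% → Team Alpha
P0: Team Alpha 1589/4133 = 38.4%, the Platform team 66/208 = 31.7% → Team Alpha
Overall: Team Alpha 2273/5492 = 41.4%, the Platform team 1462/2677 = 54.6% → the Platform team
Team Alpha wins each ticket group but the Platform team wins overall — the comparison reverses. Team Alpha's tickets skew toward P0, which has a lower base rate.

No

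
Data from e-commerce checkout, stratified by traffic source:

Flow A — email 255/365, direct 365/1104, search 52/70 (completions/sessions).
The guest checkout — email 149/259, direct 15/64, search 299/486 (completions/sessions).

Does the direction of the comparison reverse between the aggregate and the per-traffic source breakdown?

Yes

Email: Flow A 255/365 = 69.9%, the guest checkout 149/259 = 57.5% → Flow A
Direct: Flow A 365/1104 = 33.1%, the guest checkout 15/64 = 23.4% → Flow A
Search: Flow A 52/70 = 74.3%, the guest checkout 299/486 = 61.5% → Flow A
Overall: Flow A 672/1539 = 43.7%, the guest checkout 463/809 = 57.2% → the guest checkout
Flow A wins each traffic group but the guest checkout wins overall — the comparison reverses. Flow A's sessions skew toward direct, which has a lower base rate.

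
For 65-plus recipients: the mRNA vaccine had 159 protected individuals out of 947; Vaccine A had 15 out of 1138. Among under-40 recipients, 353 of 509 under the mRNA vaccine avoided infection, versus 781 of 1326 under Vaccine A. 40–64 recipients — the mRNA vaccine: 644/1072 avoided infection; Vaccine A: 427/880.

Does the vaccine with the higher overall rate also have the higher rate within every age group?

65-plus: the mRNA vaccine 159/947 = 16.8%, Vaccine A 15/1138 = 1.3% → the mRNA vaccine
Under-40: the mRNA vaccine 353/509 = 69.4%, Vaccine A 781/1326 = 58.9% → the mRNA vaccine
40–64: the mRNA vaccine 644/1072 = 60.1%, Vaccine A 427/880 = 48.5% → the mRNA vaccine
Overall: the mRNA vaccine 1156/2528 = 45.7%, Vaccine A 1223/3344 = 36.6% → the mRNA vaccine
The mRNA vaccine wins overall and in every age group — no reversal.

Yes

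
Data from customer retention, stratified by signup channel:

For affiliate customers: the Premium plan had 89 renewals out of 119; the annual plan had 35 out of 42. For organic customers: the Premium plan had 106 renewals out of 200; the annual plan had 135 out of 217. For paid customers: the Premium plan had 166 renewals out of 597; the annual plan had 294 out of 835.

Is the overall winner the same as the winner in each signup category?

Yes

Affiliate: the Premium plan 89/119 = 74.8%, the annual plan 35/42 = 83.3% → the annual plan
Organic: the Premium plan 106/200 = 53.0%, the annual plan 135/217 = 62.2% → the annual plan
Paid: the Premium plan 166/597 = 27.8%, the annual plan 294/835 = 35.2% → the annual plan
Overall: the Premium plan 361/916 = 39.4%, the annual plan 464/1094 = 42.4% → the annual plan
The annual plan wins overall and in every signup group — no reversal.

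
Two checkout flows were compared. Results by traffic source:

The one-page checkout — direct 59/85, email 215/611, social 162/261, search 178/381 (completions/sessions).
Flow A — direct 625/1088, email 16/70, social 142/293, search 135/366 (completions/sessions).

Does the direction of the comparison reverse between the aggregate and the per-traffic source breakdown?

Direct: the one-page checkout 59/85 = 69.4%, Flow A 625/1088 = 57.4% → the one-page checkout
Email: the one-page checkout 215/611 = 35.2%, Flow A 16/70 = 22.9% → the one-page checkout
Social: the one-page checkout 162/261 = 62.1%, Flow A 142/293 = 48.5% → the one-page checkout
Search: the one-page checkout 178/381 = 46.7%, Flow A 135/366 = 36.9% → the one-page checkout
Overall: the one-page checkout 614/1338 = 45.9%, Flow A 918/1817 = 50.5% → Flow A
The one-page checkout wins each traffic group but Flow A wins overall — the comparison reverses. The one-page checkout's sessions skew toward email, which has a lower base rate.

Yes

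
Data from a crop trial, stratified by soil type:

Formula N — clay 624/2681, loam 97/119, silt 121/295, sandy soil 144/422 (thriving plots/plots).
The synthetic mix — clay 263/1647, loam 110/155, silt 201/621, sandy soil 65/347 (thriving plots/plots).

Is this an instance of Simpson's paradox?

Clay: Formula N 624/2681 = 23.3%, the synthetic mix 263/1647 = 16.0% → Formula N
Loam: Formula N 97/119 = 81.5%, the synthetic mix 110/155 = 71.0% → Formula N
Silt: Formula N 121/295 = 41.0%, the synthetic mix 201/621 = 32.4% → Formula N
Sandy soil: Formula N 144/422 = 34.1%, the synthetic mix 65/347 = 18.7% → Formula N
Overall: Formula N 986/3517 = 28.0%, the synthetic mix 639/2770 = 23.1% → Formula N
Formula N wins overall and in every soil group — no reversal.

No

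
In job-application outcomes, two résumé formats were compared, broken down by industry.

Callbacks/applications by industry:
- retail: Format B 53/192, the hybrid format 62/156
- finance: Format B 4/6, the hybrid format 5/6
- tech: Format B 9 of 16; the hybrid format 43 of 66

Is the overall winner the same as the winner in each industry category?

Retail: Format B 53/192 = 27.6%, the hybrid format 62/156 = 39.7% → the hybrid format
Finance: Format B 4/6 = 66.7%, the hybrid format 5/6 = 83.3% → the hybrid format
Tech: Format B 9/16 = 56.2%, the hybrid format 43/66 = 65.2% → the hybrid format
Overall: Format B 66/214 = 30.8%, the hybrid format 110/228 = 48.2% → the hybrid format
The hybrid format wins overall and in every industry group — no reversal.

Yes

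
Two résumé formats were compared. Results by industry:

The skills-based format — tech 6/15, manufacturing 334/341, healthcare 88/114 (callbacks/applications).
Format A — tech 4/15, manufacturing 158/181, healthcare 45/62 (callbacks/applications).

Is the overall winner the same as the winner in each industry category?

Tech: the skills-based format 6/15 = 40.0%, Format A 4/15 = 26.7% → the skills-based format
Manufacturing: the skills-based format 334/341 = 97.9%, Format A 158/181 = 87.3% → the skills-based format
Healthcare: the skills-based format 88/114 = 77.2%, Format A 45/62 = 72.6% → the skills-based format
Overall: the skills-based format 428/470 = 91.1%, Format A 207/258 = 80.2% → the skills-based format
The skills-based format wins overall and in every industry group — no reversal.

Yes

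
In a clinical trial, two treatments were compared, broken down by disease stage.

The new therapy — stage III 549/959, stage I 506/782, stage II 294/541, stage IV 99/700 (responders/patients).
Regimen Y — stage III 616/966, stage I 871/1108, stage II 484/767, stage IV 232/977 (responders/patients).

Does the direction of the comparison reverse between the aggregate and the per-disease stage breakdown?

Stage III: the new therapy 549/959 = 57.2%, Regimen Y 616/966 = 63.8% → Regimen Y
Stage I: the new therapy 506/782 = 64.7%, Regimen Y 871/1108 = 78.6% → Regimen Y
Stage II: the new therapy 294/541 = 54.3%, Regimen Y 484/767 = 63.1% → Regimen Y
Stage IV: the new therapy 99/700 = 14.1%, Regimen Y 232/977 = 23.7% → Regimen Y
Overall: the new therapy 1448/2982 = 48.6%, Regimen Y 2203/3818 = 57.7% → Regimen Y
Regimen Y wins overall and in every disease group — no reversal.

No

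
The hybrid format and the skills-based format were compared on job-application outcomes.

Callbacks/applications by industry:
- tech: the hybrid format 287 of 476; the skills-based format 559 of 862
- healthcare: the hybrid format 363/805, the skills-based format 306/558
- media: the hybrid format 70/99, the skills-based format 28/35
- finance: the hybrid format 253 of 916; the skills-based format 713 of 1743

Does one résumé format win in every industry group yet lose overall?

No

Tech: the hybrid format 287/476 = 60.3%, the skills-based format 559/862 = 64.8% → the skills-based format
Healthcare: the hybrid format 363/805 = 45.1%, the skills-based format 306/558 = 54.8% → the skills-based format
Media: the hybrid format 70/99 = 70.7%, the skills-based format 28/35 = 80.0% → the skills-based format
Finance: the hybrid format 253/916 = 27.6%, the skills-based format 713/1743 = 40.9% → the skills-based format
Overall: the hybrid format 973/2296 = 42.4%, the skills-based format 1606/3198 = 50.2% → the skills-based format
The skills-based format wins overall and in every industry group — no reversal.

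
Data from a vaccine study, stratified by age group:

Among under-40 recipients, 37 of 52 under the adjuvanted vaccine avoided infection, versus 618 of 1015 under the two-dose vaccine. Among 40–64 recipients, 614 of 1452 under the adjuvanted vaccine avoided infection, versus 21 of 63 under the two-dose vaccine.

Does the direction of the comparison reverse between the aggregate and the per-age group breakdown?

Yes

Under-40: the adjuvanted vaccine 37/52 = 71.2%, the two-dose vaccine 618/1015 = 60.9% → the adjuvanted vaccine
40–64: the adjuvanted vaccine 614/1452 = 42.3%, the two-dose vaccine 21/63 = 33.3% → the adjuvanted vaccine
Overall: the adjuvanted vaccine 651/1504 = 43.3%, the two-dose vaccine 639/1078 = 59.3% → the two-dose vaccine
The adjuvanted vaccine wins each age group but the two-dose vaccine wins overall — the comparison reverses. The adjuvanted vaccine's recipients skew toward 40–64, which has a lower base rate.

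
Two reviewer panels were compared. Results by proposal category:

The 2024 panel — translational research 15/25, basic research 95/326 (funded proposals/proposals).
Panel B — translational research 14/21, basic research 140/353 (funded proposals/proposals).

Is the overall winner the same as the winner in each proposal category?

Translational research: the 2024 panel 15/25 = 60.0%, Panel B 14/21 = 66.7% → Panel B
Basic research: the 2024 panel 95/326 = 29.1%, Panel B 140/353 = 39.7% → Panel B
Overall: the 2024 panel 110/351 = 31.3%, Panel B 154/374 = 41.2% → Panel B
Panel B wins overall and in every proposal group — no reversal.

Yes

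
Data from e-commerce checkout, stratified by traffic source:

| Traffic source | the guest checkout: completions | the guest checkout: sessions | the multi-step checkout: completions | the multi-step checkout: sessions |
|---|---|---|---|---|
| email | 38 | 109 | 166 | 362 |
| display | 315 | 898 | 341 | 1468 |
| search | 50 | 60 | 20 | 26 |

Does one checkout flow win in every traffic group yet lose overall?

Email: the guest checkout 38/109 = 34.9%, the multi-step checkout 166/362 = 45.9% → the multi-step checkout
Display: the guest checkout 315/898 = 35.1%, the multi-step checkout 341/1468 = 23.2% → the guest checkout
Search: the guest checkout 50/60 = 83.3%, the multi-step checkout 20/26 = 76.9% → the guest checkout
Overall: the guest checkout 403/1067 = 37.8%, the multi-step checkout 527/1856 = 28.4% → the guest checkout
Neither sweeps: the guest checkout wins 2 of 3 groups, the multi-step checkout wins 1. The guest checkout wins overall but not every group — no Simpson reversal.

No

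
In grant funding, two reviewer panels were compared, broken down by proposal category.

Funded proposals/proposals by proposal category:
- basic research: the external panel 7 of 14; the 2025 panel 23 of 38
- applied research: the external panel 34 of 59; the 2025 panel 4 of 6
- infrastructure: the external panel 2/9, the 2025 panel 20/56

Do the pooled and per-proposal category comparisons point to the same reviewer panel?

No

Basic research: the external panel 7/14 = 50.0%, the 2025 panel 23/38 = 60.5% → the 2025 panel
Applied research: the external panel 34/59 = 57.6%, the 2025 panel 4/6 = 66.7% → the 2025 panel
Infrastructure: the external panel 2/9 = 22.2%, the 2025 panel 20/56 = 35.7% → the 2025 panel
Overall: the external panel 43/82 = 52.4%, the 2025 panel 47/100 = 47.0% → the external panel
The 2025 panel wins each proposal group but the external panel wins overall — the comparison reverses. The 2025 panel's proposals skew toward infrastructure, which has a lower base rate.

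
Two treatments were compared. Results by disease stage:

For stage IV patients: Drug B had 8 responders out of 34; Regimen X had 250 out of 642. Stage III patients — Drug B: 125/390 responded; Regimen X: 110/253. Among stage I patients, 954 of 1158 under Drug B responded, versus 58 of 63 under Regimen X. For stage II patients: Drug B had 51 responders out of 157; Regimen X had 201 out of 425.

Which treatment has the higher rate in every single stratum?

Stage IV: Drug B 8/34 = 23.5%, Regimen X 250/642 = 38.9% → Regimen X
Stage III: Drug B 125/390 = 32.1%, Regimen X 110/253 = 43.5% → Regimen X
Stage I: Drug B 954/1158 = 82.4%, Regimen X 58/63 = 92.1% → Regimen X
Stage II: Drug B 51/157 = 32.5%, Regimen X 201/425 = 47.3% → Regimen X
Regimen X has the higher rate in all 4 groups.

Regimen X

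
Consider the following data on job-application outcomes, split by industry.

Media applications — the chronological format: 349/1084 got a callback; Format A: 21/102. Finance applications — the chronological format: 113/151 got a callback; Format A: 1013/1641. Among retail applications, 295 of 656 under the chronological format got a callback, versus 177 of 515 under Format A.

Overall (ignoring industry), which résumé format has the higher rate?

Format A

Media: the chronological format 349/1084 = 32.2%, Format A 21/102 = 20.6% → the chronological format
Finance: the chronological format 113/151 = 74.8%, Format A 1013/1641 = 61.7% → the chronological format
Retail: the chronological format 295/656 = 45.0%, Format A 177/515 = 34.4% → the chronological format
Overall: the chronological format 757/1891 = 40.0%, Format A 1211/2258 = 53.6% → Format A
(The chronological format wins every industry group but Format A wins overall — the chronological format's applications skew toward the low-rate media group.)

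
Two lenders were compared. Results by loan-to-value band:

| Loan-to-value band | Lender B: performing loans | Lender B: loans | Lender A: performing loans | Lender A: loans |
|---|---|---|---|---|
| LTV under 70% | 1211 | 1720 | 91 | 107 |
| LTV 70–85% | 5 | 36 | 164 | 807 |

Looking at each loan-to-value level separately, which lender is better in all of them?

LTV under 70%: Lender B 1211/1720 = 70.4%, Lender A 91/107 = 85.0% → Lender A
LTV 70–85%: Lender B 5/36 = 13.9%, Lender A 164/807 = 20.3% → Lender A
Lender A has the higher rate in both groups.

Lender A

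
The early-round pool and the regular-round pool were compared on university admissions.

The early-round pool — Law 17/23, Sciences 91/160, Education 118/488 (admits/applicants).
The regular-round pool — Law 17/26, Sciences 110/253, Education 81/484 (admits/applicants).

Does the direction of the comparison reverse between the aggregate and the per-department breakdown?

No

Law: the early-round pool 17/23 = 73.9%, the regular-round pool 17/26 = 65.4% → the early-round pool
Sciences: the early-round pool 91/160 = 56.9%, the regular-round pool 110/253 = 43.5% → the early-round pool
Education: the early-round pool 118/488 = 24.2%, the regular-round pool 81/484 = 16.7% → the early-round pool
Overall: the early-round pool 226/671 = 33.7%, the regular-round pool 208/763 = 27.3% → the early-round pool
The early-round pool wins overall and in every department group — no reversal.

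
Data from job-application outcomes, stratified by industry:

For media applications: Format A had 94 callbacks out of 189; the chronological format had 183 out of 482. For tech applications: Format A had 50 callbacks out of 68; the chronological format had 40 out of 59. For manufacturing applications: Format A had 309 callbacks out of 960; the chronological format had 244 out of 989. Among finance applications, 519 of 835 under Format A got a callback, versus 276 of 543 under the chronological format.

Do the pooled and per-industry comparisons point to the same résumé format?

Yes

Media: Format A 94/189 = 49.7%, the chronological format 183/482 = 38.0% → Format A
Tech: Format A 50/68 = 73.5%, the chronological format 40/59 = 67.8% → Format A
Manufacturing: Format A 309/960 = 32.2%, the chronological format 244/989 = 24.7% → Format A
Finance: Format A 519/835 = 62.2%, the chronological format 276/543 = 50.8% → Format A
Overall: Format A 972/2052 = 47.4%, the chronological format 743/2073 = 35.8% → Format A
Format A wins overall and in every industry group — no reversal.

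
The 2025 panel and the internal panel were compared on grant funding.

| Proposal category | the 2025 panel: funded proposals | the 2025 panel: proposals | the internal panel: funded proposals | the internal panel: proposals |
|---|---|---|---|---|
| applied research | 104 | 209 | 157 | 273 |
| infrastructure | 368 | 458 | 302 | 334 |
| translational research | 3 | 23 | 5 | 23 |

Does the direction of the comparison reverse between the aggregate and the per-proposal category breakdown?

No

Applied research: the 2025 panel 104/209 = 49.8%, the internal panel 157/273 = 57.5% → the internal panel
Infrastructure: the 2025 panel 368/458 = 80.3%, the internal panel 302/334 = 90.4% → the internal panel
Translational research: the 2025 panel 3/23 = 13.0%, the internal panel 5/23 = 21.7% → the internal panel
Overall: the 2025 panel 475/690 = 68.8%, the internal panel 464/630 = 73.7% → the internal panel
The internal panel wins overall and in every proposal group — no reversal.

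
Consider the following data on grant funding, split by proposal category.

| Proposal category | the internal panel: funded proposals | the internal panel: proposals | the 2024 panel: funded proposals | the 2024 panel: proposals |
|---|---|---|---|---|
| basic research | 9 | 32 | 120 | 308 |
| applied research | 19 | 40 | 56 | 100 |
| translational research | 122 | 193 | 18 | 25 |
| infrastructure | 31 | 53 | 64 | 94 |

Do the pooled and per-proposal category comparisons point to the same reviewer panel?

Basic research: the internal panel 9/32 = 28.1%, the 2024 panel 120/308 = 39.0% → the 2024 panel
Applied research: the internal panel 19/40 = 47.5%, the 2024 panel 56/100 = 56.0% → the 2024 panel
Translational research: the internal panel 122/193 = 63.2%, the 2024 panel 18/25 = 72.0% → the 2024 panel
Infrastructure: the internal panel 31/53 = 58.5%, the 2024 panel 64/94 = 68.1% → the 2024 panel
Overall: the internal panel 181/318 = 56.9%, the 2024 panel 258/527 = 49.0% → the internal panel
The 2024 panel wins each proposal group but the internal panel wins overall — the comparison reverses. The 2024 panel's proposals skew toward basic research, which has a lower base rate.

No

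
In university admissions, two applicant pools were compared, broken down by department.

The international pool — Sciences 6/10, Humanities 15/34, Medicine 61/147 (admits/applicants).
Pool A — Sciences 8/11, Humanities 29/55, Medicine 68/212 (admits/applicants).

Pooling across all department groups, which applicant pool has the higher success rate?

Sciences: the international pool 6/10 = 60.0%, Pool A 8/11 = 72.7% → Pool A
Humanities: the international pool 15/34 = 44.1%, Pool A 29/55 = 52.7% → Pool A
Medicine: the international pool 61/147 = 41.5%, Pool A 68/212 = 32.1% → the international pool
Overall: the international pool 82/191 = 42.9%, Pool A 105/278 = 37.8% → the international pool
(Neither sweeps every department group, but the international pool has the higher pooled rate.)

the international pool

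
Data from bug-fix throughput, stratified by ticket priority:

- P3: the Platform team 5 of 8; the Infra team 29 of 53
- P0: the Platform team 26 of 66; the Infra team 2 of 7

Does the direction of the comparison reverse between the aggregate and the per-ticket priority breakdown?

P3: the Platform team 5/8 = 62.5%, the Infra team 29/53 = 54.7% → the Platform team
P0: the Platform team 26/66 = 39.4%, the Infra team 2/7 = 28.6% → the Platform team
Overall: the Platform team 31/74 = 41.9%, the Infra team 31/60 = 51.7% → the Infra team
The Platform team wins each ticket group but the Infra team wins overall — the comparison reverses. The Platform team's tickets skew toward P0, which has a lower base rate.

Yes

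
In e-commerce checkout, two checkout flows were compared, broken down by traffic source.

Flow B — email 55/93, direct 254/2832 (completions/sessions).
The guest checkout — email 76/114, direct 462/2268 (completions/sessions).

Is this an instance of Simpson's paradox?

Email: Flow B 55/93 = 59.1%, the guest checkout 76/114 = 66.7% → the guest checkout
Direct: Flow B 254/2832 = 9.0%, the guest checkout 462/2268 = 20.4% → the guest checkout
Overall: Flow B 309/2925 = 10.6%, the guest checkout 538/2382 = 22.6% → the guest checkout
The guest checkout wins overall and in every traffic group — no reversal.

No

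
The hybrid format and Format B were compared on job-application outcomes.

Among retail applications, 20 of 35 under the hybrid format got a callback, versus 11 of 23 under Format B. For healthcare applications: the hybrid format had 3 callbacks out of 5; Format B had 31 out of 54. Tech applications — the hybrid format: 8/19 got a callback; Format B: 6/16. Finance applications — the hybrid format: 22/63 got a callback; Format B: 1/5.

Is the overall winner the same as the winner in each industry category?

Retail: the hybrid format 20/35 = 57.1%, Format B 11/23 = 47.8% → the hybrid format
Healthcare: the hybrid format 3/5 = 60.0%, Format B 31/54 = 57.4% → the hybrid format
Tech: the hybrid format 8/19 = 42.1%, Format B 6/16 = 37.5% → the hybrid format
Finance: the hybrid format 22/63 = 34.9%, Format B 1/5 = 20.0% → the hybrid format
Overall: the hybrid format 53/122 = 43.4%, Format B 49/98 = 50.0% → Format B
The hybrid format wins each industry group but Format B wins overall — the comparison reverses. The hybrid format's applications skew toward finance, which has a lower base rate.

No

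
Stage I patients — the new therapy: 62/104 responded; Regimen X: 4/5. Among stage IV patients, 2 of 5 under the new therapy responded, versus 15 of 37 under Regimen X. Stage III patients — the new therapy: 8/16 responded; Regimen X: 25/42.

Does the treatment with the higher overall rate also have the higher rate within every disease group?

Stage I: the new therapy 62/104 = 59.6%, Regimen X 4/5 = 80.0% → Regimen X
Stage IV: the new therapy 2/5 = 40.0%, Regimen X 15/37 = 40.5% → Regimen X
Stage III: the new therapy 8/16 = 50.0%, Regimen X 25/42 = 59.5% → Regimen X
Overall: the new therapy 72/125 = 57.6%, Regimen X 44/84 = 52.4% → the new therapy
Regimen X wins each disease group but the new therapy wins overall — the comparison reverses. Regimen X's patients skew toward stage IV, which has a lower base rate.

No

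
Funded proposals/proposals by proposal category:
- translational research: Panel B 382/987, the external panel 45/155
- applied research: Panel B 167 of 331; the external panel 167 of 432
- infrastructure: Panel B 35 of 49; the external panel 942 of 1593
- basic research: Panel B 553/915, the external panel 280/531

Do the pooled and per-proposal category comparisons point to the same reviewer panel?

No

Translational research: Panel B 382/987 = 38.7%, the external panel 45/155 = 29.0% → Panel B
Applied research: Panel B 167/331 = 50.5%, the external panel 167/432 = 38.7% → Panel B
Infrastructure: Panel B 35/49 = 71.4%, the external panel 942/1593 = 59.1% → Panel B
Basic research: Panel B 553/915 = 60.4%, the external panel 280/531 = 52.7% → Panel B
Overall: Panel B 1137/2282 = 49.8%, the external panel 1434/2711 = 52.9% → the external panel
Panel B wins each proposal group but the external panel wins overall — the comparison reverses. Panel B's proposals skew toward translational research, which has a lower base rate.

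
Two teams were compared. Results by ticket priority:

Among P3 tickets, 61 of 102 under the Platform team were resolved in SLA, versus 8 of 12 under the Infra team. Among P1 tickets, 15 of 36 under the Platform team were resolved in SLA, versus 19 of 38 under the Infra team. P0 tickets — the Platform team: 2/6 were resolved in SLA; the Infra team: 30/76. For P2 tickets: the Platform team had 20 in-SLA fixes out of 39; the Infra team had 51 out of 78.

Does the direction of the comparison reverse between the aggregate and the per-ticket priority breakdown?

Yes

P3: the Platform team 61/102 = 59.8%, the Infra team 8/12 = 66.7% → the Infra team
P1: the Platform team 15/36 = 41.7%, the Infra team 19/38 = 50.0% → the Infra team
P0: the Platform team 2/6 = 33.3%, the Infra team 30/76 = 39.5% → the Infra team
P2: the Platform team 20/39 = 51.3%, the Infra team 51/78 = 65.4% → the Infra team
Overall: the Platform team 98/183 = 53.6%, the Infra team 108/204 = 52.9% → the Platform team
The Infra team wins each ticket group but the Platform team wins overall — the comparison reverses. The Infra team's tickets skew toward P0, which has a lower base rate.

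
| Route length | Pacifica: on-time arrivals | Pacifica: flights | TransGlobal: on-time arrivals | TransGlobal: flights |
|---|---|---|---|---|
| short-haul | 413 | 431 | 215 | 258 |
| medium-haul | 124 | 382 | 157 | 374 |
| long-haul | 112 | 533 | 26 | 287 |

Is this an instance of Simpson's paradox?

Short-haul: Pacifica 413/431 = 95.8%, TransGlobal 215/258 = 83.3% → Pacifica
Medium-haul: Pacifica 124/382 = 32.5%, TransGlobal 157/374 = 42.0% → TransGlobal
Long-haul: Pacifica 112/533 = 21.0%, TransGlobal 26/287 = 9.1% → Pacifica
Overall: Pacifica 649/1346 = 48.2%, TransGlobal 398/919 = 43.3% → Pacifica
Neither sweeps: Pacifica wins 2 of 3 groups, TransGlobal wins 1. Pacifica wins overall but not every group — no Simpson reversal.

No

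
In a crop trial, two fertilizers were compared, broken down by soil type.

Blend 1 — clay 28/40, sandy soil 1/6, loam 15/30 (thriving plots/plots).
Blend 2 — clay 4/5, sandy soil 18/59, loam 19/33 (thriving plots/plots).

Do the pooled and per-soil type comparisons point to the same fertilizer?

No

Clay: Blend 1 28/40 = 70.0%, Blend 2 4/5 = 80.0% → Blend 2
Sandy soil: Blend 1 1/6 = 16.7%, Blend 2 18/59 = 30.5% → Blend 2
Loam: Blend 1 15/30 = 50.0%, Blend 2 19/33 = 57.6% → Blend 2
Overall: Blend 1 44/76 = 57.9%, Blend 2 41/97 = 42.3% → Blend 1
Blend 2 wins each soil group but Blend 1 wins overall — the comparison reverses. Blend 2's plots skew toward sandy soil, which has a lower base rate.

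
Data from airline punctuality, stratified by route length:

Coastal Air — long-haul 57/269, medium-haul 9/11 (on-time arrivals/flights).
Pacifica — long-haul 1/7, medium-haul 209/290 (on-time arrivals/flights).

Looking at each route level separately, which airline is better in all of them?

Long-haul: Coastal Air 57/269 = 21.2%, Pacifica 1/7 = 14.3% → Coastal Air
Medium-haul: Coastal Air 9/11 = 81.8%, Pacifica 209/290 = 72.1% → Coastal Air
Coastal Air has the higher rate in both groups.

Coastal Air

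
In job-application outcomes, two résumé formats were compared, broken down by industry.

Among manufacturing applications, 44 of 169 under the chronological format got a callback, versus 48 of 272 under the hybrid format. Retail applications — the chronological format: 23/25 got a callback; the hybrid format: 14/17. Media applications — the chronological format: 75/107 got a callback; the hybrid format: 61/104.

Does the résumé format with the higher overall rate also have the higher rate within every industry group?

Yes

Manufacturing: the chronological format 44/169 = 26.0%, the hybrid format 48/272 = 17.6% → the chronological format
Retail: the chronological format 23/25 = 92.0%, the hybrid format 14/17 = 82.4% → the chronological format
Media: the chronological format 75/107 = 70.1%, the hybrid format 61/104 = 58.7% → the chronological format
Overall: the chronological format 142/301 = 47.2%, the hybrid format 123/393 = 31.3% → the chronological format
The chronological format wins overall and in every industry group — no reversal.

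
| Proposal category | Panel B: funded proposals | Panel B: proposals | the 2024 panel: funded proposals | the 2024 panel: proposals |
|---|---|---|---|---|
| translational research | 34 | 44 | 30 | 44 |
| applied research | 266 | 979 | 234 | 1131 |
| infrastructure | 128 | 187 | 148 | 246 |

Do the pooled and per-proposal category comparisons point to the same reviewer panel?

Yes

Translational research: Panel B 34/44 = 77.3%, the 2024 panel 30/44 = 68.2% → Panel B
Applied research: Panel B 266/979 = 27.2%, the 2024 panel 234/1131 = 20.7% → Panel B
Infrastructure: Panel B 128/187 = 68.4%, the 2024 panel 148/246 = 60.2% → Panel B
Overall: Panel B 428/1210 = 35.4%, the 2024 panel 412/1421 = 29.0% → Panel B
Panel B wins overall and in every proposal group — no reversal.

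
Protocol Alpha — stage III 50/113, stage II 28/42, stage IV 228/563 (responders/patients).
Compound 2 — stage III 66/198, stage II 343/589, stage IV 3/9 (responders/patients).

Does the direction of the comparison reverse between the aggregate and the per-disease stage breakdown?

Yes

Stage III: Protocol Alpha 50/113 = 44.2%, Compound 2 66/198 = 33.3% → Protocol Alpha
Stage II: Protocol Alpha 28/42 = 66.7%, Compound 2 343/589 = 58.2% → Protocol Alpha
Stage IV: Protocol Alpha 228/563 = 40.5%, Compound 2 3/9 = 33.3% → Protocol Alpha
Overall: Protocol Alpha 306/718 = 42.6%, Compound 2 412/796 = 51.8% → Compound 2
Protocol Alpha wins each disease group but Compound 2 wins overall — the comparison reverses. Protocol Alpha's patients skew toward stage IV, which has a lower base rate.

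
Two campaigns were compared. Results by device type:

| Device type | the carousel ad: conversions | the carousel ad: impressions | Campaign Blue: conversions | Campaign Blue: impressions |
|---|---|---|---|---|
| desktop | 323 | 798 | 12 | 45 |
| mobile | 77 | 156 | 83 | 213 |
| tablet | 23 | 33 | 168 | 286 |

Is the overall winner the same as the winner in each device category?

No

Desktop: the carousel ad 323/798 = 40.5%, Campaign Blue 12/45 = 26.7% → the carousel ad
Mobile: the carousel ad 77/156 = 49.4%, Campaign Blue 83/213 = 39.0% → the carousel ad
Tablet: the carousel ad 23/33 = 69.7%, Campaign Blue 168/286 = 58.7% → the carousel ad
Overall: the carousel ad 423/987 = 42.9%, Campaign Blue 263/544 = 48.3% → Campaign Blue
The carousel ad wins each device group but Campaign Blue wins overall — the comparison reverses. The carousel ad's impressions skew toward desktop, which has a lower base rate.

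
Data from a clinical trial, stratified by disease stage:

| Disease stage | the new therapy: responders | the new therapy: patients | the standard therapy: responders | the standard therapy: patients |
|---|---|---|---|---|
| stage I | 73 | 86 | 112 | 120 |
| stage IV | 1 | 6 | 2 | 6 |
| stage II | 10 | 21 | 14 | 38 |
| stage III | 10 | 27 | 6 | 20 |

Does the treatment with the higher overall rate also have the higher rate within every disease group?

No

Stage I: the new therapy 73/86 = 84.9%, the standard therapy 112/120 = 93.3% → the standard therapy
Stage IV: the new therapy 1/6 = 16.7%, the standard therapy 2/6 = 33.3% → the standard therapy
Stage II: the new therapy 10/21 = 47.6%, the standard therapy 14/38 = 36.8% → the new therapy
Stage III: the new therapy 10/27 = 37.0%, the standard therapy 6/20 = 30.0% → the new therapy
Overall: the new therapy 94/140 = 67.1%, the standard therapy 134/184 = 72.8% → the standard therapy
Neither sweeps: the new therapy wins 2 of 4 groups, the standard therapy wins 2. The standard therapy wins overall but not every group — no Simpson reversal.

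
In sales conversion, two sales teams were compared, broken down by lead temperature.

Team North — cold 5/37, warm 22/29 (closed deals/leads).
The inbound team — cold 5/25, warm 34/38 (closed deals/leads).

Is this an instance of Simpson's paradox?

No

Cold: Team North 5/37 = 13.5%, the inbound team 5/25 = 20.0% → the inbound team
Warm: Team North 22/29 = 75.9%, the inbound team 34/38 = 89.5% → the inbound team
Overall: Team North 27/66 = 40.9%, the inbound team 39/63 = 61.9% → the inbound team
The inbound team wins overall and in every lead group — no reversal.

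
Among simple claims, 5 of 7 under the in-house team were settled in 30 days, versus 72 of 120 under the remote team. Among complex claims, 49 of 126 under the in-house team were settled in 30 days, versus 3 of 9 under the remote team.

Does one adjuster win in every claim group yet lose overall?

Simple: the in-house team 5/7 = 71.4%, the remote team 72/120 = 60.0% → the in-house team
Complex: the in-house team 49/126 = 38.9%, the remote team 3/9 = 33.3% → the in-house team
Overall: the in-house team 54/133 = 40.6%, the remote team 75/129 = 58.1% → the remote team
The in-house team wins each claim group but the remote team wins overall — the comparison reverses. The in-house team's claims skew toward complex, which has a lower base rate.

Yes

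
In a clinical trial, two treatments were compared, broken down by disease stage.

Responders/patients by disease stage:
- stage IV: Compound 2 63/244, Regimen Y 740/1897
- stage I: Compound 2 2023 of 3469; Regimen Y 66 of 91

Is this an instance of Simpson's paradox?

Stage IV: Compound 2 63/244 = 25.8%, Regimen Y 740/1897 = 39.0% → Regimen Y
Stage I: Compound 2 2023/3469 = 58.3%, Regimen Y 66/91 = 72.5% → Regimen Y
Overall: Compound 2 2086/3713 = 56.2%, Regimen Y 806/1988 = 40.5% → Compound 2
Regimen Y wins each disease group but Compound 2 wins overall — the comparison reverses. Regimen Y's patients skew toward stage IV, which has a lower base rate.

Yes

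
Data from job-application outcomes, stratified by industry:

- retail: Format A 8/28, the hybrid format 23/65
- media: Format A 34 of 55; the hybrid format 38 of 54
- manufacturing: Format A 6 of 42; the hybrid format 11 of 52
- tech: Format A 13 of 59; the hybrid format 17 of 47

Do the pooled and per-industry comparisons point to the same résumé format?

Retail: Format A 8/28 = 28.6%, the hybrid format 23/65 = 35.4% → the hybrid format
Media: Format A 34/55 = 61.8%, the hybrid format 38/54 = 70.4% → the hybrid format
Manufacturing: Format A 6/42 = 14.3%, the hybrid format 11/52 = 21.2% → the hybrid format
Tech: Format A 13/59 = 22.0%, the hybrid format 17/47 = 36.2% → the hybrid format
Overall: Format A 61/184 = 33.2%, the hybrid format 89/218 = 40.8% → the hybrid format
The hybrid format wins overall and in every industry group — no reversal.

Yes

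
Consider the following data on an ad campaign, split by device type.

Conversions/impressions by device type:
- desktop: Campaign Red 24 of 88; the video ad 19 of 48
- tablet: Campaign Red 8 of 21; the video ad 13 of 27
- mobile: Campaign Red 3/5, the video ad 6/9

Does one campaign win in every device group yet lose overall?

Desktop: Campaign Red 24/88 = 27.3%, the video ad 19/48 = 39.6% → the video ad
Tablet: Campaign Red 8/21 = 38.1%, the video ad 13/27 = 48.1% → the video ad
Mobile: Campaign Red 3/5 = 60.0%, the video ad 6/9 = 66.7% → the video ad
Overall: Campaign Red 35/114 = 30.7%, the video ad 38/84 = 45.2% → the video ad
The video ad wins overall and in every device group — no reversal.

No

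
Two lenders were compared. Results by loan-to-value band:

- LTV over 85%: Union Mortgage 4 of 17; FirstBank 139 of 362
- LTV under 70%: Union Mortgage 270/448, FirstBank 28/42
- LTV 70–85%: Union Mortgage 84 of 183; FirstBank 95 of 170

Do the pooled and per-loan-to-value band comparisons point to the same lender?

LTV over 85%: Union Mortgage 4/17 = 23.5%, FirstBank 139/362 = 38.4% → FirstBank
LTV under 70%: Union Mortgage 270/448 = 60.3%, FirstBank 28/42 = 66.7% → FirstBank
LTV 70–85%: Union Mortgage 84/183 = 45.9%, FirstBank 95/170 = 55.9% → FirstBank
Overall: Union Mortgage 358/648 = 55.2%, FirstBank 262/574 = 45.6% → Union Mortgage
FirstBank wins each loan-to-value group but Union Mortgage wins overall — the comparison reverses. FirstBank's loans skew toward LTV over 85%, which has a lower base rate.

No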